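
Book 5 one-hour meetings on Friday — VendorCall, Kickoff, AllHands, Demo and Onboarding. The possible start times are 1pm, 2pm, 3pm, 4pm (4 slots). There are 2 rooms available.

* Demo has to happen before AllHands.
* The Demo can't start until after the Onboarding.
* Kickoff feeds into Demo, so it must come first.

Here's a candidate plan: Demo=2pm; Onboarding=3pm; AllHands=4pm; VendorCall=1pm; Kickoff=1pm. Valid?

There are 2 rooms available — holds.
Kickoff feeds into Demo, so it must come first — holds.
The Demo can't start until after the Onboarding — violated.
Demo has to happen before AllHands — holds.

Invalid. The Demo can't start until after the Onboarding.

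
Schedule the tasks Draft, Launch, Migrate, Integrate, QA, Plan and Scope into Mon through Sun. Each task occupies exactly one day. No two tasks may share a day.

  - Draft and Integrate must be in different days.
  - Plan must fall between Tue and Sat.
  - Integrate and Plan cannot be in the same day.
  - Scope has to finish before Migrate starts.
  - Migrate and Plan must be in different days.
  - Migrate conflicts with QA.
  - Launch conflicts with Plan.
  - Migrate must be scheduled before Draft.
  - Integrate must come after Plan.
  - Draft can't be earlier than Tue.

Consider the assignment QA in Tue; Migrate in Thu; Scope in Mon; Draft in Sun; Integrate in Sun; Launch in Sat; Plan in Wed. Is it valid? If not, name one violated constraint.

No — it violates: Draft and Integrate must be in different days

Migrate and Plan must be in different days — holds.
Scope has to finish before Migrate starts — holds.
Integrate must come after Plan — holds.
Launch conflicts with Plan — holds.
Draft can't be earlier than Tue — holds.
Plan must fall between Tue and Sat — holds.
Migrate must be scheduled before Draft — holds.
Draft and Integrate must be in different days — violated.
No two tasks may share a day — violated.
Integrate and Plan cannot be in the same day — holds.
Migrate conflicts with QA — holds.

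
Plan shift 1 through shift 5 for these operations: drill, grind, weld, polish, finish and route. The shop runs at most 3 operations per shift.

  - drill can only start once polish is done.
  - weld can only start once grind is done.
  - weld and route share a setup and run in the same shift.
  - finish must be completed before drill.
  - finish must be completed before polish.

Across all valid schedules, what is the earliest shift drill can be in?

shift 3

Precedence pushes drill to at least shift 3.
drill at shift 3 is achievable: polish -> shift 2, weld -> shift 2, route -> shift 2, grind -> shift 1, finish -> shift 1, drill -> shift 3.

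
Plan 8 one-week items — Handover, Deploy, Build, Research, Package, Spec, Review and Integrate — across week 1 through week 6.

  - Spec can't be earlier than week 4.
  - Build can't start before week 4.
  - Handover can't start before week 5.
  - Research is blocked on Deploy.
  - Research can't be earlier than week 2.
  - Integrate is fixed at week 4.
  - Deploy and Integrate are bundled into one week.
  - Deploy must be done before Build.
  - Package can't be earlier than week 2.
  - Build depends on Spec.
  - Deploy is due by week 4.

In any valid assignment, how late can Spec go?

week 5

Spec is available from week 4; downstream work caps Spec at week 5.
Spec at week 5 is achievable: Deploy=week 4; Research=week 5; Build=week 6; Package=week 2; Integrate=week 4; Handover=week 5; Spec=week 5; Review=week 1.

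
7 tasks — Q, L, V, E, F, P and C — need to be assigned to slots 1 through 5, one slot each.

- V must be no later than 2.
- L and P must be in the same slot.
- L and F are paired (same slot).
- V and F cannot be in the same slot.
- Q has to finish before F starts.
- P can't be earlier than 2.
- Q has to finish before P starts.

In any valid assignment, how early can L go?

2

L must be in the same slot as F, which can't be before 2, so L is at least 2.
L at 2 is achievable: L=2; C=1; P=2; Q=1; F=2; V=1; E=1.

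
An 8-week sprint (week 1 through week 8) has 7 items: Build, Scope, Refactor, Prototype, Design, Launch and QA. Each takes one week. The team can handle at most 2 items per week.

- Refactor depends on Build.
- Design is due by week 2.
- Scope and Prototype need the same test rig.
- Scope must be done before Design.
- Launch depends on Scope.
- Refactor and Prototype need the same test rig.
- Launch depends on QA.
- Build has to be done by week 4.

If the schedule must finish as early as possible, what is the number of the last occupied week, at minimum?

The precedence chain requires at least 2 distinct weeks.
With at most 2 per week and 7 work items, at least 4 weeks are needed.
4 works (last occupied week: week 4): for example Build -> week 3, Refactor -> week 4, Launch -> week 2, Prototype -> week 3, Design -> week 2, QA -> week 1, Scope -> week 1.

week 4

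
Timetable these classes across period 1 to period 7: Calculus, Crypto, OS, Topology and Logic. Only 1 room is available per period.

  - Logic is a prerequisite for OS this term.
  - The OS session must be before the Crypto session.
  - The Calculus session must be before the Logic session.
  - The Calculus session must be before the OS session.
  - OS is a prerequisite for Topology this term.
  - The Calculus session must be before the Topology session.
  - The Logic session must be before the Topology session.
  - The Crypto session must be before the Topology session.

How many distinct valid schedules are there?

Splitting on Calculus: it can be period 1 (15), period 2 (5), period 3 (1). Listing each branch's schedules as (Crypto, OS, Topology, Logic) by period number:
Calculus=period 1: (4,3,5,2) (4,3,6,2) (4,3,7,2) (5,3,6,2) (5,3,7,2) (5,4,6,2) (5,4,6,3) (5,4,7,2) (5,4,7,3) (6,3,7,2) (6,4,7,2) (6,4,7,3) (6,5,7,2) (6,5,7,3) (6,5,7,4) — 15.
Calculus=period 2: (5,4,6,3) (5,4,7,3) (6,4,7,3) (6,5,7,3) (6,5,7,4) — 5.
Calculus=period 3: (6,5,7,4) — 1.
Summing: 15 + 5 + 1 = 21.

21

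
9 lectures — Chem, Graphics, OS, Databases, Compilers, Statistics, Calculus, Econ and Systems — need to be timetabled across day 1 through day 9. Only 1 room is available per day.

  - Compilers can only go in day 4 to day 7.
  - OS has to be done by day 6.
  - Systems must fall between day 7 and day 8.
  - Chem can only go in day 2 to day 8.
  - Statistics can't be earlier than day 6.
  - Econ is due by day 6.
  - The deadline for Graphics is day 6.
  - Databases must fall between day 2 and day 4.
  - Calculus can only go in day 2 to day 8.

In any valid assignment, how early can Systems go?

Systems is available from day 7; Systems's own window allows nothing later than day 8.
Systems at day 7 is achievable: Calculus=day 8, Databases=day 2, Compilers=day 4, Graphics=day 1, Systems=day 7, Chem=day 6, Statistics=day 9, Econ=day 5, OS=day 3.

day 7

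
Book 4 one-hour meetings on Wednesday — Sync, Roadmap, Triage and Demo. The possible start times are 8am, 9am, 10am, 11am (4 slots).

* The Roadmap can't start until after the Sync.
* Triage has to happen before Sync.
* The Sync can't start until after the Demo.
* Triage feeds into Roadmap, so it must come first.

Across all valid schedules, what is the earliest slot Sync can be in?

Precedence pushes Sync to at least 9am; downstream work caps Sync at 10am.
Sync at 9am is achievable: Sync in 9am, Roadmap in 10am, Demo in 8am, Triage in 8am.

9am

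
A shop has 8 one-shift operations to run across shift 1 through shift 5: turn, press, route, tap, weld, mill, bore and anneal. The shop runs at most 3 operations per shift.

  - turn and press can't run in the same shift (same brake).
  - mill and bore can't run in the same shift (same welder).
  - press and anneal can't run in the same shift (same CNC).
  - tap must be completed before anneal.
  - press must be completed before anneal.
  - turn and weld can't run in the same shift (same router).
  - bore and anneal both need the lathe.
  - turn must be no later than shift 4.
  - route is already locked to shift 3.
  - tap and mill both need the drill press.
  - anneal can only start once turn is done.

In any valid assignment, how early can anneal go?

Precedence pushes anneal to at least shift 2.
anneal at shift 3 is achievable: anneal=shift 3; tap=shift 1; mill=shift 2; bore=shift 1; turn=shift 1; route=shift 3; press=shift 2; weld=shift 2.
Nothing earlier works — the conflict and capacity constraints rule out every shift before shift 3.

shift 3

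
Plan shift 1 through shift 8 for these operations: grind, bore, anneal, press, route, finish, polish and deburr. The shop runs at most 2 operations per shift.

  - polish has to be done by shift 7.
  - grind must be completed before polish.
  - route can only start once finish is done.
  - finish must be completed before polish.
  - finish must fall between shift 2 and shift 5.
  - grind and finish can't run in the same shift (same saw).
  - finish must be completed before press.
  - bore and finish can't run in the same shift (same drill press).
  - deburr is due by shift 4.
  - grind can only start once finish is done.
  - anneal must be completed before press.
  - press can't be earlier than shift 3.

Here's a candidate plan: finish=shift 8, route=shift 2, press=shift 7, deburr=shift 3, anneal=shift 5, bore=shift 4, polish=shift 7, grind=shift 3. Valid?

finish must be completed before press — violated.
grind can only start once finish is done — violated.
anneal must be completed before press — holds.
The shop runs at most 2 operations per shift — holds.
finish must be completed before polish — violated.
press can't be earlier than shift 3 — holds.
bore and finish can't run in the same shift (same drill press) — holds.
polish has to be done by shift 7 — holds.
finish must fall between shift 2 and shift 5 — violated.
route can only start once finish is done — violated.
grind and finish can't run in the same shift (same saw) — holds.
grind must be completed before polish — holds.
deburr is due by shift 4 — holds.

No — it violates: route can only start once finish is done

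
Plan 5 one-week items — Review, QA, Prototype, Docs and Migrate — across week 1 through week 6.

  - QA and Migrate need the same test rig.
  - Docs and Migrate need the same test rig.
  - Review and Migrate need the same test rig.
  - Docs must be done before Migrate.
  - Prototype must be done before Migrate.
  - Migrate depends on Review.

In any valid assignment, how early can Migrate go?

week 2

Precedence pushes Migrate to at least week 2.
Migrate at week 2 is achievable: Migrate -> week 2; Prototype -> week 1; Docs -> week 1; QA -> week 1; Review -> week 1.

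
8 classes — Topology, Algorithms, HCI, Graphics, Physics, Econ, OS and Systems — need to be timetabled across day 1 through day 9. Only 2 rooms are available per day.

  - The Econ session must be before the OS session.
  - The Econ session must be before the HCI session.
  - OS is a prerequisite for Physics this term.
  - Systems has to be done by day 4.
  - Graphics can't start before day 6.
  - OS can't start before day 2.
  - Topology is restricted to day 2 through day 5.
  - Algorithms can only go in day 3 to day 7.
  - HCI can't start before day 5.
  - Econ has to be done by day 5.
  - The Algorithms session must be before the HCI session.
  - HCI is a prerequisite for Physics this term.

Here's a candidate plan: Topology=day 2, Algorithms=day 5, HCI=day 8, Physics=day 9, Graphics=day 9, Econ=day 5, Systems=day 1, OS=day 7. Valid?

OS can't start before day 2 — holds.
Algorithms can only go in day 3 to day 7 — holds.
Topology is restricted to day 2 through day 5 — holds.
The Econ session must be before the OS session — holds.
Only 2 rooms are available per day — holds.
Systems has to be done by day 4 — holds.
HCI is a prerequisite for Physics this term — holds.
HCI can't start before day 5 — holds.
Graphics can't start before day 6 — holds.
Econ has to be done by day 5 — holds.
OS is a prerequisite for Physics this term — holds.
The Algorithms session must be before the HCI session — holds.
The Econ session must be before the HCI session — holds.

Yes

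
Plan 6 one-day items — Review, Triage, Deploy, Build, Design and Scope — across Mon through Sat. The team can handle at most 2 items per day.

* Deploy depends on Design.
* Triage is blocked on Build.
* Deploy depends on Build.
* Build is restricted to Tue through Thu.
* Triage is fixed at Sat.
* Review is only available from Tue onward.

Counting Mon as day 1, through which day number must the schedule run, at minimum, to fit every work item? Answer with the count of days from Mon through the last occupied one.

The precedence chain requires at least 2 distinct days.
With at most 2 per day and 6 work items, at least 3 days are needed.
Triage can't be placed before Sat — that is day 6 counting from Mon — so the schedule must run through at least 6 days.
6 works (last occupied day: Sat): for example Review -> Tue; Build -> Tue; Deploy -> Wed; Triage -> Sat; Design -> Mon; Scope -> Mon.

6 days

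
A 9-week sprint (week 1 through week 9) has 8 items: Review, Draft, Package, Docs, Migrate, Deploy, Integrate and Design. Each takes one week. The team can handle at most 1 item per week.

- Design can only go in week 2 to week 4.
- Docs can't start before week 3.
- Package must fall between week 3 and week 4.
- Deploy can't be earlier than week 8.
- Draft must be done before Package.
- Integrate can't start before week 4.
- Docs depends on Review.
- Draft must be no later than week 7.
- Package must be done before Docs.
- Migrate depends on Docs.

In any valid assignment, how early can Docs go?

week 5

Docs is available from week 3; precedence pushes Docs to at least week 4; downstream work caps Docs at week 8.
Docs at week 5 is achievable: Integrate -> week 6; Migrate -> week 7; Review -> week 4; Deploy -> week 8; Draft -> week 1; Package -> week 3; Docs -> week 5; Design -> week 2.
Nothing earlier works — the capacity limit rule out every week before week 5.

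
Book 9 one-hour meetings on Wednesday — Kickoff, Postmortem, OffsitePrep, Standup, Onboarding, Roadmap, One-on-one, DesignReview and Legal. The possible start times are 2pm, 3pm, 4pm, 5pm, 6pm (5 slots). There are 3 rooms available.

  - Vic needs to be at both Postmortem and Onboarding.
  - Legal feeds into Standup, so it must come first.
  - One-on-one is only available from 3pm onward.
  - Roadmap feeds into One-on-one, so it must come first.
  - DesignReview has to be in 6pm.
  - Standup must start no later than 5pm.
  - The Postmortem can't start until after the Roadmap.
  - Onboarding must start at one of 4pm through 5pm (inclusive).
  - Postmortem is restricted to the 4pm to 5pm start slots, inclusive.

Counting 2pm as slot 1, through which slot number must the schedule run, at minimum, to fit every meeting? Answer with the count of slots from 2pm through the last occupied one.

5 slots

The precedence chain requires at least 2 distinct slots.
With at most 3 per slot and 9 meetings, at least 3 slots are needed.
DesignReview can't be placed before 6pm — that is slot 5 counting from 2pm — so the schedule must run through at least 5 slots.
5 works (last occupied slot: 6pm): for example OffsitePrep in 3pm, Onboarding in 5pm, Kickoff in 2pm, DesignReview in 6pm, One-on-one in 3pm, Legal in 2pm, Roadmap in 2pm, Postmortem in 4pm, Standup in 3pm.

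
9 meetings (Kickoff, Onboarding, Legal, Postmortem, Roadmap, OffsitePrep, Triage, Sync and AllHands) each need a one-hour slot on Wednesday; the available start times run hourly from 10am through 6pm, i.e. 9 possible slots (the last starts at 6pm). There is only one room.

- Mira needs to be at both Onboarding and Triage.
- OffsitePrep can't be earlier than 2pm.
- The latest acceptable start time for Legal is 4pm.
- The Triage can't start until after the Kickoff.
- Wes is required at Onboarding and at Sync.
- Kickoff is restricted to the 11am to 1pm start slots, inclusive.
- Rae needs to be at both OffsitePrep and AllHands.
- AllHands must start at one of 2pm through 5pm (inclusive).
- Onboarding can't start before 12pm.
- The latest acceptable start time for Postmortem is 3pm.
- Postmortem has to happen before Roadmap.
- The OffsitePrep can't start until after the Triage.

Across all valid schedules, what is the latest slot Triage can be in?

Precedence pushes Triage to at least 12pm; downstream work caps Triage at 5pm.
Triage at 5pm is achievable: Triage -> 5pm, Legal -> 1pm, Sync -> 4pm, Kickoff -> 11am, Postmortem -> 10am, OffsitePrep -> 6pm, AllHands -> 2pm, Onboarding -> 12pm, Roadmap -> 3pm.

5pm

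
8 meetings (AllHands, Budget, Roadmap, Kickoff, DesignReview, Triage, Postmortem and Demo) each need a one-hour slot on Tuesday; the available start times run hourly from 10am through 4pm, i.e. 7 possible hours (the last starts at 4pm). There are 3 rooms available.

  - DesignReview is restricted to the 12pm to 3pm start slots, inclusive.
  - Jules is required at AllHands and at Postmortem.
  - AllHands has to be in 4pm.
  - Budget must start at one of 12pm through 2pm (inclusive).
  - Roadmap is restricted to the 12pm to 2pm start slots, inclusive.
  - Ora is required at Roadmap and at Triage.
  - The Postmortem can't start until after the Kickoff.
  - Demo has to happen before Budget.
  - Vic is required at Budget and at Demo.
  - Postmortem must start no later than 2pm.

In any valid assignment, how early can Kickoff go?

10am

Downstream work caps Kickoff at 1pm.
Kickoff at 10am is achievable: Kickoff in 10am, Budget in 12pm, Triage in 10am, AllHands in 4pm, Roadmap in 12pm, DesignReview in 12pm, Postmortem in 11am, Demo in 10am.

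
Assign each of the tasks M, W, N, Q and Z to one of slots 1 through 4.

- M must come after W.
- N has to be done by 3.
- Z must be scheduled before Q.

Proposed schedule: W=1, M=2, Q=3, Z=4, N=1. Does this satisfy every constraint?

M must come after W — holds.
N has to be done by 3 — holds.
Z must be scheduled before Q — violated.

No. Z must be scheduled before Q is not satisfied.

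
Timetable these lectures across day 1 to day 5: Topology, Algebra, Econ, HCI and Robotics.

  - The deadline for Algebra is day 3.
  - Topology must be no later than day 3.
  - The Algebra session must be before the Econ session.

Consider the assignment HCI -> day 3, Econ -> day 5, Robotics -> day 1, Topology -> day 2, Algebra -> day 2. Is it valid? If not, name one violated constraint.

Valid

The deadline for Algebra is day 3 — holds.
The Algebra session must be before the Econ session — holds.
Topology must be no later than day 3 — holds.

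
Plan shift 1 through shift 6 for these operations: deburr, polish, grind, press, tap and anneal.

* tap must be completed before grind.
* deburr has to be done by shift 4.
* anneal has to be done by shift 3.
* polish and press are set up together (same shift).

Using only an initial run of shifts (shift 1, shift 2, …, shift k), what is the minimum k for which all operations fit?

2 shifts

The precedence chain requires at least 2 distinct shifts.
2 works (last occupied shift: shift 2): for example tap in shift 1; anneal in shift 1; grind in shift 2; press in shift 1; deburr in shift 1; polish in shift 1.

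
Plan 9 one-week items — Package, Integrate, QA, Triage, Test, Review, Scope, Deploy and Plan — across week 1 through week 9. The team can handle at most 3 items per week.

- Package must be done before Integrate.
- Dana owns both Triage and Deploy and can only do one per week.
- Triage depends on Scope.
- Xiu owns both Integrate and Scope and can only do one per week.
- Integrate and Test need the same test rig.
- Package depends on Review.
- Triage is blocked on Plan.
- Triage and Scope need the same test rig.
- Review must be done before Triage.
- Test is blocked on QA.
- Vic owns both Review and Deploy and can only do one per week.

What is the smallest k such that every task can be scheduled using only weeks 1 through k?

4

The precedence chain requires at least 3 distinct weeks.
With at most 3 per week and 9 tasks, at least 3 weeks are needed.
Could 3 weeks be enough, i.e. nothing placed later than week 3? First, Triage must come after Plan (at week 1 or later) → {week 2, week 3}; Plan must come before Triage (at week 3 or earlier) → {week 1, week 2}; Review must come before Triage (at week 3 or earlier) → {week 1, week 2}; Package must come after Review (at week 1 or later) → {week 2, week 3}; Scope must come before Triage (at week 3 or earlier) → {week 1, week 2}; Integrate must come after Package (at week 2 or later) → {week 3}; Package must come before Integrate (at week 3 or earlier) → {week 2}; Test must come after QA (at week 1 or later) → {week 2, week 3}; QA must come before Test (at week 3 or earlier) → {week 1, week 2}; Test can't share with Integrate (week 3) → {week 2}; Review must come before Package (at week 2 or earlier) → {week 1}; QA must come before Test (at week 2 or earlier) → {week 1}; Deploy can't share with Review (week 1) → {week 2, week 3}. Triage could then only be at {week 2, week 3}; try each:
- suppose Triage is at week 2; Plan must come before Triage (at week 2 or earlier) → {week 1}; Scope must come before Triage (at week 2 or earlier) → {week 1}; that puts QA, Review, Scope and Plan all in week 1 — more than 3 per week.
- suppose Triage is at week 3; Deploy can't share with Triage (week 3) → {week 2}; Scope can't use week 2, already full with Package, Test and Deploy (limit 3) → {week 1}; Plan can't use week 2, already full with Package, Test and Deploy (limit 3) → {week 1}; that puts QA, Review, Scope and Plan all in week 1 — more than 3 per week.
Every option fails, so 3 weeks is not enough.
4 works (last occupied week: week 4): for example Scope=week 1; QA=week 2; Triage=week 2; Package=week 2; Test=week 4; Plan=week 1; Integrate=week 3; Review=week 1; Deploy=week 3.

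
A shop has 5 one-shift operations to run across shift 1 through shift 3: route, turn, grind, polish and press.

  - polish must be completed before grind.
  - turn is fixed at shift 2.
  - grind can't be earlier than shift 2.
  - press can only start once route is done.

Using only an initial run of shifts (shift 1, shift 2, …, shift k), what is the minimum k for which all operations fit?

2 shifts

The precedence chain requires at least 2 distinct shifts.
2 works (last occupied shift: shift 2): for example turn in shift 2; grind in shift 2; polish in shift 1; press in shift 2; route in shift 1.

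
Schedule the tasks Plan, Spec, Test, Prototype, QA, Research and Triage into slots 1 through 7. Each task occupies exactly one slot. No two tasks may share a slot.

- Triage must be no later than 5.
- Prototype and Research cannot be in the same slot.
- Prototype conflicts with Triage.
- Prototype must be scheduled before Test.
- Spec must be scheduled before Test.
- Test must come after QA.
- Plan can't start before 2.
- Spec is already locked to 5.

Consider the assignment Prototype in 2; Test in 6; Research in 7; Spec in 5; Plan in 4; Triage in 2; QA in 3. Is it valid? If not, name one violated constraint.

Plan can't start before 2 — holds.
Prototype and Research cannot be in the same slot — holds.
Prototype conflicts with Triage — violated.
Spec must be scheduled before Test — holds.
Triage must be no later than 5 — holds.
Prototype must be scheduled before Test — holds.
Test must come after QA — holds.
Spec is already locked to 5 — holds.
No two tasks may share a slot — violated.

No — it violates: Prototype conflicts with Triage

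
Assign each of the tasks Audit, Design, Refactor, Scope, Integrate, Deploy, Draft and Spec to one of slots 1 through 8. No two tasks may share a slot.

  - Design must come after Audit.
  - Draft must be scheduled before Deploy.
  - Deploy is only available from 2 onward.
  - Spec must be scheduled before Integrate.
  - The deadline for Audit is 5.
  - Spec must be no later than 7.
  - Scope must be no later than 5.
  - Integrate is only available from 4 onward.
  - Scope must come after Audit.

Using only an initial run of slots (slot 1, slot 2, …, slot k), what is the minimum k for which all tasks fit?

8

The precedence chain requires at least 2 distinct slots.
With at most 1 per slot and 8 tasks, at least 8 slots are needed.
Integrate can't be placed before 4, so the schedule must run through at least slot 4.
8 works (last occupied slot: 8): for example Deploy in 6, Refactor in 8, Audit in 1, Spec in 3, Integrate in 4, Scope in 2, Design in 7, Draft in 5.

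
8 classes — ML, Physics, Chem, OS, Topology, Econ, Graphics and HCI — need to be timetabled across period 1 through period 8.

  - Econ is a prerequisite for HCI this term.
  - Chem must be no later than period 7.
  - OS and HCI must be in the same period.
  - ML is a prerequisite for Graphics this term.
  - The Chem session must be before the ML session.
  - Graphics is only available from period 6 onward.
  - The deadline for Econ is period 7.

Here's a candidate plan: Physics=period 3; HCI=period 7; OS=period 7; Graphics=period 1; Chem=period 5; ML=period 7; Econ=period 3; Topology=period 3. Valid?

OS and HCI must be in the same period — holds.
ML is a prerequisite for Graphics this term — violated.
The deadline for Econ is period 7 — holds.
Econ is a prerequisite for HCI this term — holds.
The Chem session must be before the ML session — holds.
Graphics is only available from period 6 onward — violated.
Chem must be no later than period 7 — holds.

No. Graphics is only available from period 6 onward is not satisfied.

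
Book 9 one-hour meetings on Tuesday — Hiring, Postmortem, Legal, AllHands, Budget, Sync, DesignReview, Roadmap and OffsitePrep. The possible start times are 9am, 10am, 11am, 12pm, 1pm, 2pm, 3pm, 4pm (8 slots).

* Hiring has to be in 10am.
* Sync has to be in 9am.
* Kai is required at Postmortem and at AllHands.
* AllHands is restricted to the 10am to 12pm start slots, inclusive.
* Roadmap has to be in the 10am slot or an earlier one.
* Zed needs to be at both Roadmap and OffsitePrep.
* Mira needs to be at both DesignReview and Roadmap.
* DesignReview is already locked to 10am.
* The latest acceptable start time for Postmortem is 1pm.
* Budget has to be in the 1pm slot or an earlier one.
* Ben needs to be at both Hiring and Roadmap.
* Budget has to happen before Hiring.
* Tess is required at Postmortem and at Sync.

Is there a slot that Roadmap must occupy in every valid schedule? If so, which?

Roadmap's window is 9am–10am.
Hiring is fixed at 10am, and Roadmap can't share a slot with Hiring.
So Roadmap must be 9am.

9am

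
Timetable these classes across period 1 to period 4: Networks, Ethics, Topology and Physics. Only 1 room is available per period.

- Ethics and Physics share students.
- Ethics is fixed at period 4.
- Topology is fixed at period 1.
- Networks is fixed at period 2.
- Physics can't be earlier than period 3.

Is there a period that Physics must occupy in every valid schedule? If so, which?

period 3

Physics's window is period 3–period 4.
Ethics is fixed at period 4, and Physics can't share a period with Ethics.
So Physics must be period 3.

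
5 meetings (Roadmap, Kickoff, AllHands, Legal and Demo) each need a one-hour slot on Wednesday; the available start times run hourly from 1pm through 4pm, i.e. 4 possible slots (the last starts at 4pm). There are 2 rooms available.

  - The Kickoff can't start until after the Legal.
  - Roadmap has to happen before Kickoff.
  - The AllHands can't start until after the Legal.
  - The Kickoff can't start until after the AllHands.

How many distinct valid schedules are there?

Splitting on Roadmap: it can be 1pm (13), 2pm (13), 3pm (10). Listing each branch's schedules as (Kickoff, AllHands, Legal, Demo):
Roadmap=1pm: (3pm,2pm,1pm,2pm) (3pm,2pm,1pm,3pm) (3pm,2pm,1pm,4pm) (4pm,2pm,1pm,2pm) (4pm,2pm,1pm,3pm) (4pm,2pm,1pm,4pm) (4pm,3pm,1pm,2pm) (4pm,3pm,1pm,3pm) (4pm,3pm,1pm,4pm) (4pm,3pm,2pm,1pm) (4pm,3pm,2pm,2pm) (4pm,3pm,2pm,3pm) (4pm,3pm,2pm,4pm) — 13.
Roadmap=2pm: (3pm,2pm,1pm,1pm) (3pm,2pm,1pm,3pm) (3pm,2pm,1pm,4pm) (4pm,2pm,1pm,1pm) (4pm,2pm,1pm,3pm) (4pm,2pm,1pm,4pm) (4pm,3pm,1pm,1pm) (4pm,3pm,1pm,2pm) (4pm,3pm,1pm,3pm) (4pm,3pm,1pm,4pm) (4pm,3pm,2pm,1pm) (4pm,3pm,2pm,3pm) (4pm,3pm,2pm,4pm) — 13.
Roadmap=3pm: (4pm,2pm,1pm,1pm) (4pm,2pm,1pm,2pm) (4pm,2pm,1pm,3pm) (4pm,2pm,1pm,4pm) (4pm,3pm,1pm,1pm) (4pm,3pm,1pm,2pm) (4pm,3pm,1pm,4pm) (4pm,3pm,2pm,1pm) (4pm,3pm,2pm,2pm) (4pm,3pm,2pm,4pm) — 10.
Summing: 13 + 13 + 10 = 36.

36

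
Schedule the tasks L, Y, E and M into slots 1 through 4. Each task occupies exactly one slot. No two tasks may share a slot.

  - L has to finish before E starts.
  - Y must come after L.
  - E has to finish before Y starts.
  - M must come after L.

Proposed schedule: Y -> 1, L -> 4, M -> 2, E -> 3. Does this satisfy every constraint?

No two tasks may share a slot — holds.
E has to finish before Y starts — violated.
L has to finish before E starts — violated.
M must come after L — violated.
Y must come after L — violated.

No — it violates: Y must come after L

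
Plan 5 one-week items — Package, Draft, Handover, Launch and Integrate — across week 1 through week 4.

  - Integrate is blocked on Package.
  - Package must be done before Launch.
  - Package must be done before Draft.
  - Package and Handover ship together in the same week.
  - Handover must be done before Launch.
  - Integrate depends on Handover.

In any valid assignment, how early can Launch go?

week 2

Precedence pushes Launch to at least week 2.
Launch at week 2 is achievable: Package in week 1, Handover in week 1, Draft in week 2, Integrate in week 2, Launch in week 2.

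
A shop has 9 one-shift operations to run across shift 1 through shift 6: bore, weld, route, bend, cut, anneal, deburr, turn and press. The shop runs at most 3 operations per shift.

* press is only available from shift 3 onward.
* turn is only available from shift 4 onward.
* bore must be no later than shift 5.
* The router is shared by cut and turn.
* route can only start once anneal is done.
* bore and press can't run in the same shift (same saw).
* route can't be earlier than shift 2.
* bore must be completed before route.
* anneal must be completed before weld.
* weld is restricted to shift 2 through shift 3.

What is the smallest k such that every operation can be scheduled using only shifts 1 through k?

The precedence chain requires at least 2 distinct shifts.
With at most 3 per shift and 9 operations, at least 3 shifts are needed.
turn can't be placed before shift 4, so the schedule must run through at least shift 4.
4 works (last occupied shift: shift 4): for example turn -> shift 4, bore -> shift 1, cut -> shift 2, route -> shift 2, anneal -> shift 1, deburr -> shift 3, weld -> shift 2, bend -> shift 1, press -> shift 3.

4 shifts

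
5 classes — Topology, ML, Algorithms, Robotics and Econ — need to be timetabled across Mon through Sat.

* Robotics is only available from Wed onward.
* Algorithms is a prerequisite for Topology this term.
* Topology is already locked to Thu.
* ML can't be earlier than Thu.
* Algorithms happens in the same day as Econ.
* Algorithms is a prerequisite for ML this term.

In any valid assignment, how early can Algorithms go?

Downstream work caps Algorithms at Wed.
Algorithms at Mon is achievable: Econ=Mon, Algorithms=Mon, Topology=Thu, ML=Thu, Robotics=Wed.

Mon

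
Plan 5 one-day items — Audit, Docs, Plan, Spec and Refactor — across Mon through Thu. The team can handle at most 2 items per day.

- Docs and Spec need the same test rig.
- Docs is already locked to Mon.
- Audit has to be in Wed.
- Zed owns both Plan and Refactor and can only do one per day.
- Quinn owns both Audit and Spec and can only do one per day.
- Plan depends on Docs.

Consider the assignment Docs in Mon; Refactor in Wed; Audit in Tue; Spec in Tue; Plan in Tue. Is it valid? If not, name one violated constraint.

No — it violates: Audit has to be in Wed

Quinn owns both Audit and Spec and can only do one per day — violated.
Plan depends on Docs — holds.
Zed owns both Plan and Refactor and can only do one per day — holds.
Docs and Spec need the same test rig — holds.
Docs is already locked to Mon — holds.
Audit has to be in Wed — violated.
The team can handle at most 2 items per day — violated.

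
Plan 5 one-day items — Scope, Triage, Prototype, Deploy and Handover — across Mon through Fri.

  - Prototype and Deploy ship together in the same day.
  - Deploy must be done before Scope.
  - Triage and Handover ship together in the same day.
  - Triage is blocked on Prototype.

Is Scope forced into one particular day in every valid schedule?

No

Scope can be Tue (e.g. Deploy -> Mon; Triage -> Tue; Scope -> Tue; Prototype -> Mon; Handover -> Tue) or Wed (e.g. Prototype in Mon, Handover in Tue, Scope in Wed, Deploy in Mon, Triage in Tue).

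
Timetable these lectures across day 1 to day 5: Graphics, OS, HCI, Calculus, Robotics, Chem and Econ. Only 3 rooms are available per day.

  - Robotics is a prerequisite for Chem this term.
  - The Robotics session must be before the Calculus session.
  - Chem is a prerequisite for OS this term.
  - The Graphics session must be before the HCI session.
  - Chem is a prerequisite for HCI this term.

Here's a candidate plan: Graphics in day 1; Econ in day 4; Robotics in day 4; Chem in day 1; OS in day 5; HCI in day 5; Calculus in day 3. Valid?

No. Robotics is a prerequisite for Chem this term is not satisfied.

Only 3 rooms are available per day — holds.
The Graphics session must be before the HCI session — holds.
Chem is a prerequisite for HCI this term — holds.
The Robotics session must be before the Calculus session — violated.
Chem is a prerequisite for OS this term — holds.
Robotics is a prerequisite for Chem this term — violated.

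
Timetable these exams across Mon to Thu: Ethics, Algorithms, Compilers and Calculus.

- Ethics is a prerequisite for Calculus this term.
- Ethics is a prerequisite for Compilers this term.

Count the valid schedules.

Splitting on Ethics: it can be Mon (36), Tue (16), Wed (4). Listing each branch's schedules as (Algorithms, Compilers, Calculus):
Ethics=Mon: (Mon,Tue,Tue) (Mon,Tue,Wed) (Mon,Tue,Thu) (Mon,Wed,Tue) (Mon,Wed,Wed) (Mon,Wed,Thu) (Mon,Thu,Tue) (Mon,Thu,Wed) (Mon,Thu,Thu) (Tue,Tue,Tue) (Tue,Tue,Wed) (Tue,Tue,Thu) (Tue,Wed,Tue) (Tue,Wed,Wed) (Tue,Wed,Thu) (Tue,Thu,Tue) (Tue,Thu,Wed) (Tue,Thu,Thu) (Wed,Tue,Tue) (Wed,Tue,Wed) (Wed,Tue,Thu) (Wed,Wed,Tue) (Wed,Wed,Wed) (Wed,Wed,Thu) (Wed,Thu,Tue) (Wed,Thu,Wed) (Wed,Thu,Thu) (Thu,Tue,Tue) (Thu,Tue,Wed) (Thu,Tue,Thu) (Thu,Wed,Tue) (Thu,Wed,Wed) (Thu,Wed,Thu) (Thu,Thu,Tue) (Thu,Thu,Wed) (Thu,Thu,Thu) — 36.
Ethics=Tue: (Mon,Wed,Wed) (Mon,Wed,Thu) (Mon,Thu,Wed) (Mon,Thu,Thu) (Tue,Wed,Wed) (Tue,Wed,Thu) (Tue,Thu,Wed) (Tue,Thu,Thu) (Wed,Wed,Wed) (Wed,Wed,Thu) (Wed,Thu,Wed) (Wed,Thu,Thu) (Thu,Wed,Wed) (Thu,Wed,Thu) (Thu,Thu,Wed) (Thu,Thu,Thu) — 16.
Ethics=Wed: (Mon,Thu,Thu) (Tue,Thu,Thu) (Wed,Thu,Thu) (Thu,Thu,Thu) — 4.
Summing: 36 + 16 + 4 = 56.

56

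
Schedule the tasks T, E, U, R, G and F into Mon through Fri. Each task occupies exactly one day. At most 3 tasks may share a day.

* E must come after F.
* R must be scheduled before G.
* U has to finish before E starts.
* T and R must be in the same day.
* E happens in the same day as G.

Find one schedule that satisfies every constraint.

F -> Tue, R -> Mon, G -> Wed, U -> Mon, T -> Mon, E -> Wed

Checking: R(Mon) before G(Wed); U(Mon) before E(Wed); F(Tue) before E(Wed); T = R = Mon; E = G = Wed; max 3 per day (cap 3).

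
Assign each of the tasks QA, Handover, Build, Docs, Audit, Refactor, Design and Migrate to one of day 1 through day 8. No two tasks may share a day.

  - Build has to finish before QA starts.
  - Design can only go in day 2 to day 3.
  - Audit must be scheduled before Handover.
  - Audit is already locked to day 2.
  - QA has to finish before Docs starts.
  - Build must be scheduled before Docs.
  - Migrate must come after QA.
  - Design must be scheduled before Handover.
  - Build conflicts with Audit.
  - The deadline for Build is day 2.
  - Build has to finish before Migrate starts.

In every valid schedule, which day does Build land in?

Build's window is day 1–day 2.
Audit is fixed at day 2, and Build can't share a day with Audit.
So Build must be day 1.

day 1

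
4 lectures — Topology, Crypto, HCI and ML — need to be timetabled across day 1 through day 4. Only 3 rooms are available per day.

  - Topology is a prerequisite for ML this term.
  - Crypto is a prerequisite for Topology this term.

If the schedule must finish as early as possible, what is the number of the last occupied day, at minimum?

The precedence chain requires at least 3 distinct days.
With at most 3 per day and 4 lectures, at least 2 days are needed.
3 works (last occupied day: day 3): for example Crypto=day 1; HCI=day 1; ML=day 3; Topology=day 2.

day 3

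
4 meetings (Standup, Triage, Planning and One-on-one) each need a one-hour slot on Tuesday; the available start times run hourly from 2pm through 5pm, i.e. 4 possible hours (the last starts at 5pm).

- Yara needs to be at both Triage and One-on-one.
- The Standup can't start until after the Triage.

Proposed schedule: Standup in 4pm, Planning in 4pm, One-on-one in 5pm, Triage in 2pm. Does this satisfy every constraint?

Valid

The Standup can't start until after the Triage — holds.
Yara needs to be at both Triage and One-on-one — holds.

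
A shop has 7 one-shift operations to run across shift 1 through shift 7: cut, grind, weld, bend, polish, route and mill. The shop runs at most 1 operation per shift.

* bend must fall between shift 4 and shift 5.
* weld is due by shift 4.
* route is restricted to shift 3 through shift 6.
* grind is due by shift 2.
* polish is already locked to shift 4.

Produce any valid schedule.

grind -> shift 1, route -> shift 3, polish -> shift 4, bend -> shift 5, weld -> shift 2, mill -> shift 7, cut -> shift 6

Checking: bend=shift 5 in [shift 4,shift 5]; grind=shift 1 in [shift 1,shift 2]; polish=shift 4 in [shift 4,shift 4]; route=shift 3 in [shift 3,shift 6]; weld=shift 2 in [shift 1,shift 4]; max 1 per shift (cap 1).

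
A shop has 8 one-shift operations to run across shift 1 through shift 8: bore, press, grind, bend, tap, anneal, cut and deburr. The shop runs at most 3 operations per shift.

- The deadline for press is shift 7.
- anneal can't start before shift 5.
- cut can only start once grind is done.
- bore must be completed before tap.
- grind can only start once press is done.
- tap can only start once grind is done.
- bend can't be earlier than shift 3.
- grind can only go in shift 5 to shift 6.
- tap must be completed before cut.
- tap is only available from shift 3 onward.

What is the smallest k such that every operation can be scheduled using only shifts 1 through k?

The precedence chain requires at least 4 distinct shifts.
With at most 3 per shift and 8 operations, at least 3 shifts are needed.
Propagating the time windows through the other constraints, cut can't land before shift 7, so the schedule must run through at least shift 7.
7 works (last occupied shift: shift 7): for example cut -> shift 7; bend -> shift 3; press -> shift 1; bore -> shift 1; tap -> shift 6; grind -> shift 5; anneal -> shift 5; deburr -> shift 1.

7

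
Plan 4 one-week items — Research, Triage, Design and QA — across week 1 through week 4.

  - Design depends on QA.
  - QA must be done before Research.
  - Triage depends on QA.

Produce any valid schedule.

QA -> week 1; Triage -> week 2; Research -> week 2; Design -> week 2

Checking: QA(week 1) before Triage(week 2); QA(week 1) before Research(week 2); QA(week 1) before Design(week 2).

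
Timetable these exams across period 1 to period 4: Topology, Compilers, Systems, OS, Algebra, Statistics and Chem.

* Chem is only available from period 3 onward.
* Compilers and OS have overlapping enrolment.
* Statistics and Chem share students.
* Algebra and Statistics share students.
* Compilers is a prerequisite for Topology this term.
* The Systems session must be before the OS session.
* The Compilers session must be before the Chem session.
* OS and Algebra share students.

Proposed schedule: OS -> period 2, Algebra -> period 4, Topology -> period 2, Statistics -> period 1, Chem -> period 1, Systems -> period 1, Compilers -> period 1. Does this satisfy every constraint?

No — it violates: Statistics and Chem share students

Chem is only available from period 3 onward — violated.
Statistics and Chem share students — violated.
OS and Algebra share students — holds.
Algebra and Statistics share students — holds.
The Compilers session must be before the Chem session — violated.
Compilers and OS have overlapping enrolment — holds.
Compilers is a prerequisite for Topology this term — holds.
The Systems session must be before the OS session — holds.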